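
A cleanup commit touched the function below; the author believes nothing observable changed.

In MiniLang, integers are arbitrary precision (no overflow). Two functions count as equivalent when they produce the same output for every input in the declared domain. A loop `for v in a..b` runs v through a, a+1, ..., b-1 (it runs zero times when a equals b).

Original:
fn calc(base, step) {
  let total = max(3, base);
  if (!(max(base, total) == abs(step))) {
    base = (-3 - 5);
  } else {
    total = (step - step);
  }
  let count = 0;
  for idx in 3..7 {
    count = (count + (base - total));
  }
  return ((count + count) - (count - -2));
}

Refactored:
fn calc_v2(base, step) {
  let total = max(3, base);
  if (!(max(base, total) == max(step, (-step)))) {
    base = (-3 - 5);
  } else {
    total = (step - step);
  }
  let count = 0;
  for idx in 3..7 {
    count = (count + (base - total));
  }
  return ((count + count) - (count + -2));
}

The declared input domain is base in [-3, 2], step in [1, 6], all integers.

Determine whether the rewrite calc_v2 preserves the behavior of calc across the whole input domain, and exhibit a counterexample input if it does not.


Not equivalent: base=-3, step=1 separates them (-46 vs -42).
calc: total=3, then (!(max(base, total) == abs(step))) is true, then base=-8, then count=0, then (idx=3), then count=-11, then (idx=4), then count=-22, then (idx=5), then count=-33, then (idx=6), then count=-44, then returns -46
calc_v2: total=3, then (!(max(base, total) == max(step, (-step)))) is true, then base=-8, then count=0, then (idx=3), then count=-11, then (idx=4), then count=-22, then (idx=5), then count=-33, then (idx=6), then count=-44, then returns -42
verdict: not equivalent; witness: base=-3, step=1


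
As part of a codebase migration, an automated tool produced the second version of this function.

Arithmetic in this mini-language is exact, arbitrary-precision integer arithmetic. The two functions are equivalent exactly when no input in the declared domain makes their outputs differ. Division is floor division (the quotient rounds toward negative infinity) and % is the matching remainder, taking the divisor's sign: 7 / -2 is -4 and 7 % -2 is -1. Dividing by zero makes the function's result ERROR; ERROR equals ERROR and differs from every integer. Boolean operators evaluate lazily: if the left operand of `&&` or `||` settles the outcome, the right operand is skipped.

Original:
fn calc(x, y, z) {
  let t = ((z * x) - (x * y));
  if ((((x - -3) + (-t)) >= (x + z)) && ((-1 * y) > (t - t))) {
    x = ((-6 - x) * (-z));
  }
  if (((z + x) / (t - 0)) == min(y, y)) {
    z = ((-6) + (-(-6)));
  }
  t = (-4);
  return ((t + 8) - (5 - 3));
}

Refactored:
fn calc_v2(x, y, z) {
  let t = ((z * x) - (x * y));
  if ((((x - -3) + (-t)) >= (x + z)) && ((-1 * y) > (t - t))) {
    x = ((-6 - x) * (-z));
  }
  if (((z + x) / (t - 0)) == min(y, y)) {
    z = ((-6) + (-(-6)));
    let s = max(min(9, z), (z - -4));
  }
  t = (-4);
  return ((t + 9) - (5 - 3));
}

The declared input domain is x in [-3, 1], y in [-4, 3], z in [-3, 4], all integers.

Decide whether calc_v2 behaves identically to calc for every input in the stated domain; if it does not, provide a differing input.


x=-3, y=-4, z=-3 yields 2 from calc but 3 from calc_v2.
verdict: not equivalent; witness: x=-3, y=-4, z=-3


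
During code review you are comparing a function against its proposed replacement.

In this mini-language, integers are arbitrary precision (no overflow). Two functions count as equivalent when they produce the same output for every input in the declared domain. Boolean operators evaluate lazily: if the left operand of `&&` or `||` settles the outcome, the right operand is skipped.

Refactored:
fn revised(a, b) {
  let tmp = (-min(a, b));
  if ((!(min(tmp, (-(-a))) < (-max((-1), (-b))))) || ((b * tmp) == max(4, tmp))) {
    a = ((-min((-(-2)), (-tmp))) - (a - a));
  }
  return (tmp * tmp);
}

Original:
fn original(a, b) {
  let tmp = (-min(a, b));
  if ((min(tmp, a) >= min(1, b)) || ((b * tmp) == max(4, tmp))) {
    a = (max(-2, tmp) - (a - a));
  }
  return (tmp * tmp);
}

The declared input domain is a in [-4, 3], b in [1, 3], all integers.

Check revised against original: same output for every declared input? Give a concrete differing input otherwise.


The two versions differ — the changes include comparison usage differs, boolean connective usage differs.
As a probe, take a=0, b=1: original runs tmp := 0 | ((min(tmp, a) >= min(1, b)) || ((b * tmp) == max(4, tmp))): false | result 0; revised runs tmp := 0 | ((!(min(tmp, (-(-a))) < (-max((-1), (-b))))) || ((b * tmp) == max(4, tmp))): false | result 0; both end at 0.
Every one of the 24 inputs gives matching results.
verdict: equivalent


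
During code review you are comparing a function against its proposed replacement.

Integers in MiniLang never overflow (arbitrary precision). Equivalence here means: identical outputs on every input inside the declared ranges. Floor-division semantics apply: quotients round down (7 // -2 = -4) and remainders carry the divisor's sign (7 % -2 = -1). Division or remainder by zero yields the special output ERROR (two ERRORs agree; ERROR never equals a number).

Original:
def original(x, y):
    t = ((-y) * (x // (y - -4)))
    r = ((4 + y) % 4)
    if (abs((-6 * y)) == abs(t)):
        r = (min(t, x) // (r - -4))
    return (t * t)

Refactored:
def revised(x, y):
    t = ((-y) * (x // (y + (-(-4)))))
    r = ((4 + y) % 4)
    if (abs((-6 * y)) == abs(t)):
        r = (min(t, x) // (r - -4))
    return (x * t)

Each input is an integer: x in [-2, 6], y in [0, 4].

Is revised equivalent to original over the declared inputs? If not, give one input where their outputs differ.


There is a counterexample at x=-2, y=1: 1 on one side, -2 on the other.
original: t := 1 | r := 1 | (abs((-6 * y)) == abs(t)): false | result 1
revised: t := 1 | r := 1 | (abs((-6 * y)) == abs(t)): false | result -2
verdict: not equivalent; witness: x=-2, y=1


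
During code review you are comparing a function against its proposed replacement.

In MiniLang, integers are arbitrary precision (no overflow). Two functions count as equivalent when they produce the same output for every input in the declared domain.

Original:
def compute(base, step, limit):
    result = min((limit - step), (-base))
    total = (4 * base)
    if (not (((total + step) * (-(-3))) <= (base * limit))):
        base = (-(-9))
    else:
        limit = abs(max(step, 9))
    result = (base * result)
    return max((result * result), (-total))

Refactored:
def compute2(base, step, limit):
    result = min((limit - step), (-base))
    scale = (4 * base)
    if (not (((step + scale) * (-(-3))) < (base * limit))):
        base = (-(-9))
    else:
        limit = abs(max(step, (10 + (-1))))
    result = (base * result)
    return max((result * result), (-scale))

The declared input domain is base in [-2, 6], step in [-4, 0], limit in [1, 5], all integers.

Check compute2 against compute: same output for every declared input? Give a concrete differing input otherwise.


There is a counterexample at base=1, step=-3, limit=3: 1 on one side, 81 on the other.
compute: result := -1 | total := 4 | (not (((total + step) * (-(-3))) <= (base * limit))): false | limit := 9 | result := -1 | result 1
compute2: result := -1 | scale := 4 | (not (((step + scale) * (-(-3))) < (base * limit))): true | base := 9 | result := -9 | result 81
verdict: not equivalent; witness: base=1, step=-3, limit=3


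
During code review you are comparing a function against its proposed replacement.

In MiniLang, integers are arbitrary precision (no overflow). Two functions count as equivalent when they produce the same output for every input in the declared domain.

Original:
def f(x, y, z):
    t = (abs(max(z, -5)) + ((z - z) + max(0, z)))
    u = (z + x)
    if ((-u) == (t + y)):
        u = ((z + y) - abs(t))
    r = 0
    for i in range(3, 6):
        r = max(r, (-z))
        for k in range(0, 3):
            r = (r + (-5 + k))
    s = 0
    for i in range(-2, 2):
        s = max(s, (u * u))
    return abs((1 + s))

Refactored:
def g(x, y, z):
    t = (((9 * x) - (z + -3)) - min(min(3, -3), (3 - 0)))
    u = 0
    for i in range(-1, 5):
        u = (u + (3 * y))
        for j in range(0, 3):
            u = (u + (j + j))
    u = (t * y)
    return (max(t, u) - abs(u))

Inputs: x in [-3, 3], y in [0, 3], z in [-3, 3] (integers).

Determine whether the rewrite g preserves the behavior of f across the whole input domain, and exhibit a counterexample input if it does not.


Run the pair on x=-3, y=0, z=-3.
f: t=3, then u=-6, then ((-u) == (t + y)) is false, then r=0, then (i=3), then r=3, then (k=0), then r=-2, then (k=1), then r=-6, then (k=2), then r=-9, then (i=4), then r=3, then (k=0), then r=-2, then (k=1), then r=-6, then (k=2), then r=-9, then (i=5), then r=3, then (k=0), then r=-2, then (k=1), then r=-6, then (k=2), then r=-9, then s=0, then (i=-2), then s=36, then (i=-1), then s=36, then (i=0), then s=36, then (i=1), then s=36, then returns 37
g: t=-18, then u=0, then (i=-1), then u=0, then (j=0), then u=0, then (j=1), then u=2, then (j=2), then u=6, then (i=0), then u=6, then (j=0), then u=6, then (j=1), then u=8, then (j=2), then u=12, then (i=1), then u=12, then (j=0), then u=12, then (j=1), then u=14, then (j=2), then u=18, then (i=2), then u=18, then (j=0), then u=18, then (j=1), then u=20, then (j=2), then u=24, then (i=3), then u=24, then (j=0), then u=24, then (j=1), then u=26, then (j=2), then u=30, then (i=4), then u=30, then (j=0), then u=30, then (j=1), then u=32, then (j=2), then u=36, then u=0, then returns 0
37 vs 0 — the two versions disagree here.
verdict: not equivalent; witness: x=-3, y=0, z=-3


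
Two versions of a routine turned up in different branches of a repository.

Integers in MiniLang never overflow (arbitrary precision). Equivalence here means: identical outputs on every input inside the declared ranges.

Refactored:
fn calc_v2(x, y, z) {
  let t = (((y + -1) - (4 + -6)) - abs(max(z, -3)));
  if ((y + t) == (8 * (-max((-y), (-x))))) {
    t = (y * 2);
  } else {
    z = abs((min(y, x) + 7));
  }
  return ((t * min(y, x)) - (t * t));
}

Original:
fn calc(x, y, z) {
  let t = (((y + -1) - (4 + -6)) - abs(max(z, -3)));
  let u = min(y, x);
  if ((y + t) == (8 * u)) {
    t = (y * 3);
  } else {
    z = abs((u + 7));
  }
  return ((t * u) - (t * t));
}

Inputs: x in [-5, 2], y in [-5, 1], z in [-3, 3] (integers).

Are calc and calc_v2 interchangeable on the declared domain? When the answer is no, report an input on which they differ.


The rewrite breaks on x=0, y=1, z=-3, where the results are -9 and -4.
calc: t=-1, then u=0, then ((y + t) == (8 * u)) is true, then t=3, then returns -9
calc_v2: t=-1, then ((y + t) == (8 * (-max((-y), (-x))))) is true, then t=2, then returns -4
verdict: not equivalent; witness: x=0, y=1, z=-3


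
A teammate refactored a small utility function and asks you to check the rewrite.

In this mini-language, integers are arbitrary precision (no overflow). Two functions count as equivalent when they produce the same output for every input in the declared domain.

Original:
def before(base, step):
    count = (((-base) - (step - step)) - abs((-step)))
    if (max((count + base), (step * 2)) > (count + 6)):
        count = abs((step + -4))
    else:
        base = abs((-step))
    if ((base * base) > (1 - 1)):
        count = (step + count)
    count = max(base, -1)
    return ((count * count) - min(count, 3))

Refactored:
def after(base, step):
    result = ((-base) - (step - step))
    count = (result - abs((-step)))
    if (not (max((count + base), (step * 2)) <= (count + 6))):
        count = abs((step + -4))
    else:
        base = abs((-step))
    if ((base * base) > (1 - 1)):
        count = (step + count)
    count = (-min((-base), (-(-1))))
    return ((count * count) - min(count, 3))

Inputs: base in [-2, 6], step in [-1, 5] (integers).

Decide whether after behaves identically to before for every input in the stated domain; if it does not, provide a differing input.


Reading the diff, among the changes: statement counts differ; also comparison usage differs; also boolean connective usage differs; also local variable names differ; also min/max/abs usage differs.
One worked example (base=2, step=1) — before: count=-3, then (max((count + base), (step * 2)) > (count + 6)) is false, then base=1, then ((base * base) > (1 - 1)) is true, then count=-2, then count=1, then returns 0; after: result=-2, then count=-3, then (not (max((count + base), (step * 2)) <= (count + 6))) is false, then base=1, then ((base * base) > (1 - 1)) is true, then count=-2, then count=1, then returns 0; agreement on 0.
Every one of the 63 inputs gives matching results.
verdict: equivalent


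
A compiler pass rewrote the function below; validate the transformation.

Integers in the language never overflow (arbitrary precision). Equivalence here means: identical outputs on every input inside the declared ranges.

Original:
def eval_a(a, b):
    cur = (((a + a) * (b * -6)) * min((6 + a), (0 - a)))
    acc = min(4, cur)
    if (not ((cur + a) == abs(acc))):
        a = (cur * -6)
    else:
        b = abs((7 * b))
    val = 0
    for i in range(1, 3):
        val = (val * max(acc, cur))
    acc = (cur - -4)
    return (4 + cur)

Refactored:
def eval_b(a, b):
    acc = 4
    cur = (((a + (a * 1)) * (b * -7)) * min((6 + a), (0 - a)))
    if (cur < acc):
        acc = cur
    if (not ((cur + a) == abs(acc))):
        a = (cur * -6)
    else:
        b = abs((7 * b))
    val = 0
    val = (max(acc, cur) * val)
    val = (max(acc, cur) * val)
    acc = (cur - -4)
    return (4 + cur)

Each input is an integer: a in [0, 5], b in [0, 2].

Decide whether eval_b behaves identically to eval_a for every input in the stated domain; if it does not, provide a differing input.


Consider the input a=1, b=1.
eval_a: cur=12, then acc=4, then (not ((cur + a) == abs(acc))) is true, then a=-72, then val=0, then (i=1), then val=0, then (i=2), then val=0, then acc=16, then returns 16
eval_b: acc=4, then cur=14, then (cur < acc) is false, then (not ((cur + a) == abs(acc))) is true, then a=-84, then val=0, then val=0, then val=0, then acc=18, then returns 18
16 vs 18 — the two versions disagree here.
verdict: not equivalent; witness: a=1, b=1


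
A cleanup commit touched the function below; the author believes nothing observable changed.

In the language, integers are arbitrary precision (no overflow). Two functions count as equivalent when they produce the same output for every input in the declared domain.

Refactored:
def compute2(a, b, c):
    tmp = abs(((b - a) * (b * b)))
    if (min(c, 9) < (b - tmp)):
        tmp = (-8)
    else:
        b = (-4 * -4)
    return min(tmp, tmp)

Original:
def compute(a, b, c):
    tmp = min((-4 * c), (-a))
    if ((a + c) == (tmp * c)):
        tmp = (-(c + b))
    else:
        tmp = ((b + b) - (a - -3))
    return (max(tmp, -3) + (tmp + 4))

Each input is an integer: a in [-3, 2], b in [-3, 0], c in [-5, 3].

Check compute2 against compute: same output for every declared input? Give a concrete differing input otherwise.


Input a=-3, b=-3, c=-5: -5 from compute versus -8 from compute2.
verdict: not equivalent; witness: a=-3, b=-3, c=-5


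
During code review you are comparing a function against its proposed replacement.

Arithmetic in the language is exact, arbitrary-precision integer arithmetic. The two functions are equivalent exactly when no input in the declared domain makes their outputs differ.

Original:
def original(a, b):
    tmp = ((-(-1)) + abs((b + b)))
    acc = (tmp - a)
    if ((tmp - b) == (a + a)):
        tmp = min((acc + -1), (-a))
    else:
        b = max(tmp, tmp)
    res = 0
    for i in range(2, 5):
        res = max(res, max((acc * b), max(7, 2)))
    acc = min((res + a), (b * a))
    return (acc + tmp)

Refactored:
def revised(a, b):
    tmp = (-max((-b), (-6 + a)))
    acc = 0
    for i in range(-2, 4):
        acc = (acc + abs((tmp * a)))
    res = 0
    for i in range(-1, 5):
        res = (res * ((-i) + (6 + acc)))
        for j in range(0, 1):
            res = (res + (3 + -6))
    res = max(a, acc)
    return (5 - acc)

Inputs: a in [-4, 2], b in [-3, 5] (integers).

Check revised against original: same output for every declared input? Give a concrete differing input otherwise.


Consider the input a=-4, b=-3.
original: tmp becomes 7; next acc becomes 11; next ((tmp - b) == (a + a)) evaluates to false; next b becomes 7; next res becomes 0; next at i=2:; next res becomes 77; next at i=3:; next res becomes 77; next at i=4:; next res becomes 77; next acc becomes -28; next final value -21
revised: tmp becomes -3; next acc becomes 0; next at i=-2:; next acc becomes 12; next at i=-1:; next acc becomes 24; next at i=0:; next acc becomes 36; next at i=1:; next acc becomes 48; next at i=2:; next acc becomes 60; next at i=3:; next acc becomes 72; next res becomes 0; next at i=-1:; next res becomes 0; next at j=0:; next res becomes -3; next at i=0:; next res becomes -234; next at j=0:; next res becomes -237; next at i=1:; next res becomes -18249; next at j=0:; next res becomes -18252; next at i=2:; next res becomes -1387152; next at j=0:; next res becomes -1387155; next at i=3:; next res becomes -104036625; next at j=0:; next res becomes -104036628; next at i=4:; next res becomes -7698710472; next at j=0:; next res becomes -7698710475; next res becomes 72; next final value -67
-21 against -67: the behavior changed.
verdict: not equivalent; witness: a=-4, b=-3


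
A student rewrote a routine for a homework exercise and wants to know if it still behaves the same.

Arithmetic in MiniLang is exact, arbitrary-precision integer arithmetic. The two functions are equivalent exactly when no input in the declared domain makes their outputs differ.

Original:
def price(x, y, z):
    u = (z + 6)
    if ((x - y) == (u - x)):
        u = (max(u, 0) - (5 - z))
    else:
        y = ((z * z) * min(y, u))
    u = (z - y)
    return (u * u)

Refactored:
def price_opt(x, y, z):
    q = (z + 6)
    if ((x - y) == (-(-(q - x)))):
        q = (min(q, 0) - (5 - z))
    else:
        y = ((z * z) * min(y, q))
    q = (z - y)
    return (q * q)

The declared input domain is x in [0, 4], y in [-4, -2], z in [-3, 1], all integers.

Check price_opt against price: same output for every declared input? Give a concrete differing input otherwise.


Equivalent. One difference looks behavioral, but it never changes the outcome for any declared input.
Sweeping the whole domain (75 inputs) finds no disagreement.
Spot check at x=4, y=-3, z=-1 — price: u := 5 | ((x - y) == (u - x)): false | y := -3 | u := 2 | result 4. price_opt: q := 5 | ((x - y) == (-(-(q - x)))): false | y := -3 | q := 2 | result 4. Both give 4.
verdict: equivalent


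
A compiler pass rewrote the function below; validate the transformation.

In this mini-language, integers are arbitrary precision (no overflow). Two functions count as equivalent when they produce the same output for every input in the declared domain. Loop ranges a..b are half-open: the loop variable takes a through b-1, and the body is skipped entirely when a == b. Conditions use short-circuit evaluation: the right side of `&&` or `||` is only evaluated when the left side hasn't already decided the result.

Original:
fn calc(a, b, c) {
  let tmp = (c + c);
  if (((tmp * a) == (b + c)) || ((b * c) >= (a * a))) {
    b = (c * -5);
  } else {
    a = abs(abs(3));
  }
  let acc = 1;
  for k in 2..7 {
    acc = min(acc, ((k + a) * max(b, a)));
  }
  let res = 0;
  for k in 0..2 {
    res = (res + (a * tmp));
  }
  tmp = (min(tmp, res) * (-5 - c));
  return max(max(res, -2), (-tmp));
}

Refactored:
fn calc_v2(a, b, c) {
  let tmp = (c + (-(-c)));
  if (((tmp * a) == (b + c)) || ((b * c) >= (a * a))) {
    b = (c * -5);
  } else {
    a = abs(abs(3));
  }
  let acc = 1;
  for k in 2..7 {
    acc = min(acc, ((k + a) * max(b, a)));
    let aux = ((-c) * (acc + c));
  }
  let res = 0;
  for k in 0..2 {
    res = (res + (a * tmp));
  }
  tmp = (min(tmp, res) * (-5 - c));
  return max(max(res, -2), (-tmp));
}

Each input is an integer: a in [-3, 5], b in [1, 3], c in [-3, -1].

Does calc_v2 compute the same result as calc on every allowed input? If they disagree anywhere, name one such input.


Behavior is preserved: although statement counts differ, local variable names differ, arithmetic usage differs, the outputs never diverge.
One worked example (a=2, b=2, c=-3) — calc: tmp=-6, then (((tmp * a) == (b + c)) || ((b * c) >= (a * a))) is false, then a=3, then acc=1, then (k=2), then acc=1, then (k=3), then acc=1, then (k=4), then acc=1, then (k=5), then acc=1, then (k=6), then acc=1, then res=0, then (k=0), then res=-18, then (k=1), then res=-36, then tmp=72, then returns -2; calc_v2: tmp=-6, then (((tmp * a) == (b + c)) || ((b * c) >= (a * a))) is false, then a=3, then acc=1, then (k=2), then acc=1, then aux=-6, then (k=3), then acc=1, then aux=-6, then (k=4), then acc=1, then aux=-6, then (k=5), then acc=1, then aux=-6, then (k=6), then acc=1, then aux=-6, then res=0, then (k=0), then res=-18, then (k=1), then res=-36, then tmp=72, then returns -2; agreement on -2.
Every one of the 81 inputs gives matching results.
verdict: equivalent


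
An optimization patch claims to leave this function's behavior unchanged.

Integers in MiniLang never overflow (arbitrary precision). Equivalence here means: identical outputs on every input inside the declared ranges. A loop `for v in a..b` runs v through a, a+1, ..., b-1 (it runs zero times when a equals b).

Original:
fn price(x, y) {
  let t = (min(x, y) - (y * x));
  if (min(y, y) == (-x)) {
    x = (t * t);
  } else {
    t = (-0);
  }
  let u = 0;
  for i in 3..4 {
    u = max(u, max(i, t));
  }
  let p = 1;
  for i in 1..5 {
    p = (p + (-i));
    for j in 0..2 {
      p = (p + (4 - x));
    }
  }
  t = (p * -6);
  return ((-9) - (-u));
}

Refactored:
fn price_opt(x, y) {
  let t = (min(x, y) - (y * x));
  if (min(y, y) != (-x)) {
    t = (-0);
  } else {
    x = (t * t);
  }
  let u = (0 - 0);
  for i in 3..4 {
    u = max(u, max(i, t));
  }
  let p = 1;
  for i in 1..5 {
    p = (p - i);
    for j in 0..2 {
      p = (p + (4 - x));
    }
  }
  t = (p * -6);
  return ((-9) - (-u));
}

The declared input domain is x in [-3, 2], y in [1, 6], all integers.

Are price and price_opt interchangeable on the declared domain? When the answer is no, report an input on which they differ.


The two are interchangeable: constant usage differs; and comparison usage differs; and arithmetic usage differs, and every declared input agrees.
One worked example (x=0, y=4) — price: t := 0 | (min(y, y) == (-x)): false | t := 0 | u := 0 | iter i=3: | u := 3 | p := 1 | iter i=1: | p := 0 | iter j=0: | p := 4 | iter j=1: | p := 8 | iter i=2: | p := 6 | iter j=0: | p := 10 | iter j=1: | p := 14 | iter i=3: | p := 11 | iter j=0: | p := 15 | iter j=1: | p := 19 | iter i=4: | p := 15 | iter j=0: | p := 19 | iter j=1: | p := 23 | t := -138 | result -6; price_opt: t := 0 | (min(y, y) != (-x)): true | t := 0 | u := 0 | iter i=3: | u := 3 | p := 1 | iter i=1: | p := 0 | iter j=0: | p := 4 | iter j=1: | p := 8 | iter i=2: | p := 6 | iter j=0: | p := 10 | iter j=1: | p := 14 | iter i=3: | p := 11 | iter j=0: | p := 15 | iter j=1: | p := 19 | iter i=4: | p := 15 | iter j=0: | p := 19 | iter j=1: | p := 23 | t := -138 | result -6; agreement on -6.
Every one of the 36 inputs gives matching results.
verdict: equivalent


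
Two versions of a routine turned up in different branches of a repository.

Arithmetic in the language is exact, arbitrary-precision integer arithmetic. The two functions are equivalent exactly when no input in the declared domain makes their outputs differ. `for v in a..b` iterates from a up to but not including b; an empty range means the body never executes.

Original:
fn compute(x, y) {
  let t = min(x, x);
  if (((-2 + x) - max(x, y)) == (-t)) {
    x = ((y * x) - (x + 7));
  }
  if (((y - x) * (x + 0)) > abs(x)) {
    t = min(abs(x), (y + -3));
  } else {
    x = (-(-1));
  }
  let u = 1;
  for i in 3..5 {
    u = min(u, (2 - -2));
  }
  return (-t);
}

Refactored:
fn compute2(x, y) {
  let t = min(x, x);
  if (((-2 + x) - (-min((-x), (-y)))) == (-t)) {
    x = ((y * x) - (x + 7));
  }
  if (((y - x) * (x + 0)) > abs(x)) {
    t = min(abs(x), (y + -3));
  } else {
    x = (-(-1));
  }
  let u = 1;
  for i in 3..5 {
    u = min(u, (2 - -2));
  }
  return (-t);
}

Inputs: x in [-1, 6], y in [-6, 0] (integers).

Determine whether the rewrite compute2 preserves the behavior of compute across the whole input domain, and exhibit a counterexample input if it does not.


This is a faithful refactor — min/max/abs usage differs, but the computed results match everywhere.
One worked example (x=3, y=-6) — compute: t = 3; (((-2 + x) - max(x, y)) == (-t)) -> false; (((y - x) * (x + 0)) > abs(x)) -> false; x = 1; u = 1; [i=3]; u = 1; [i=4]; u = 1; return -3; compute2: t = 3; (((-2 + x) - (-min((-x), (-y)))) == (-t)) -> false; (((y - x) * (x + 0)) > abs(x)) -> false; x = 1; u = 1; [i=3]; u = 1; [i=4]; u = 1; return -3; agreement on -3.
Every one of the 56 inputs gives matching results.
verdict: equivalent


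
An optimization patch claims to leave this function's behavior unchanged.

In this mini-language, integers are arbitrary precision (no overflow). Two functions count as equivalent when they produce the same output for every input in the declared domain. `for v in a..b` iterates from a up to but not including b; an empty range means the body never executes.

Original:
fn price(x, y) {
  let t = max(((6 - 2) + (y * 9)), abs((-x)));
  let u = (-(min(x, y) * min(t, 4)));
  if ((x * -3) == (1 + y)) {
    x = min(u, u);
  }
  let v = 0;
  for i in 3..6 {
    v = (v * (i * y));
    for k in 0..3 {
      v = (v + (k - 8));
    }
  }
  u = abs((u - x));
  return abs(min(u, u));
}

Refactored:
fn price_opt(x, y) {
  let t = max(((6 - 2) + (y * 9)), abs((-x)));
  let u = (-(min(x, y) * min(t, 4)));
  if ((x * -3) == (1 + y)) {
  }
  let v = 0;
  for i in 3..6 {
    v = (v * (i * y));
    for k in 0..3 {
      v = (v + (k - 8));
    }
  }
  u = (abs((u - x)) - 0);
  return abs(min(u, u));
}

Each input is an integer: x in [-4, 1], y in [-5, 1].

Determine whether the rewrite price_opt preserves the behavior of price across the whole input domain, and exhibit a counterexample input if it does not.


These are not equivalent — on x=1, y=-4 the outputs split (0 vs 3).
price: t=1, then u=4, then ((x * -3) == (1 + y)) is true, then x=4, then v=0, then (i=3), then v=0, then (k=0), then v=-8, then (k=1), then v=-15, then (k=2), then v=-21, then (i=4), then v=336, then (k=0), then v=328, then (k=1), then v=321, then (k=2), then v=315, then (i=5), then v=-6300, then (k=0), then v=-6308, then (k=1), then v=-6315, then (k=2), then v=-6321, then u=0, then returns 0
price_opt: t=1, then u=4, then ((x * -3) == (1 + y)) is true, then v=0, then (i=3), then v=0, then (k=0), then v=-8, then (k=1), then v=-15, then (k=2), then v=-21, then (i=4), then v=336, then (k=0), then v=328, then (k=1), then v=321, then (k=2), then v=315, then (i=5), then v=-6300, then (k=0), then v=-6308, then (k=1), then v=-6315, then (k=2), then v=-6321, then u=3, then returns 3
verdict: not equivalent; witness: x=1, y=-4


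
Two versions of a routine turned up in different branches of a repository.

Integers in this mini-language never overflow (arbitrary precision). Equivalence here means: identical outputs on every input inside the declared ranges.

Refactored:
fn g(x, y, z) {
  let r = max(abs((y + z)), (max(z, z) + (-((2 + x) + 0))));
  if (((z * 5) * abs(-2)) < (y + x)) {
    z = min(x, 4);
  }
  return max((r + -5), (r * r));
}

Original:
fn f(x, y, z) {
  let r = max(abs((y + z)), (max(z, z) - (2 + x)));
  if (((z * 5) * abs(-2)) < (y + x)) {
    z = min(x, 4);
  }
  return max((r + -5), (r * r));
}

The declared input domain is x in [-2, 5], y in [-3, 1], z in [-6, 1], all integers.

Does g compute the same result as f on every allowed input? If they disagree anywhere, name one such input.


Comparing the listings, the differences include: arithmetic usage differs, constant usage differs.
Tracing x=0, y=-1, z=-6: f: r becomes 7; next (((z * 5) * abs(-2)) < (y + x)) evaluates to true; next z becomes 0; next final value 49 | g: r becomes 7; next (((z * 5) * abs(-2)) < (y + x)) evaluates to true; next z becomes 0; next final value 49 — matching result 49.
An exhaustive pass over the 320 declared inputs shows identical outputs.
verdict: equivalent


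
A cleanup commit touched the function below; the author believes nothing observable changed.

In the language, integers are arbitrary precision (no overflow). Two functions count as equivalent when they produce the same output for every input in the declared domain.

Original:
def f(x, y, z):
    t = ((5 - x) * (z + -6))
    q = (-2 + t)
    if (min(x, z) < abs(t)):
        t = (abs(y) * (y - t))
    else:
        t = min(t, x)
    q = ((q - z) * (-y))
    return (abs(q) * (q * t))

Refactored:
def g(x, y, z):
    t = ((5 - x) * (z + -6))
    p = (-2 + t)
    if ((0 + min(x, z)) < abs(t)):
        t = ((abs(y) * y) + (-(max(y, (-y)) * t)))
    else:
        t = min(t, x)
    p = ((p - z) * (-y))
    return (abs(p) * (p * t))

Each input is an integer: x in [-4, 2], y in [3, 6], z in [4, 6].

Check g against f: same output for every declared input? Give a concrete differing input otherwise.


Behavior is preserved: although constant usage differs, plus min/max/abs usage differs, plus local variable names differ, plus arithmetic usage differs, the outputs never diverge.
As a probe, take x=0, y=5, z=5: f runs t = -5; q = -7; (min(x, z) < abs(t)) -> true; t = 50; q = 60; return 180000; g runs t = -5; p = -7; ((0 + min(x, z)) < abs(t)) -> true; t = 50; p = 60; return 180000; both end at 180000.
An exhaustive pass over the 84 declared inputs shows identical outputs.
verdict: equivalent


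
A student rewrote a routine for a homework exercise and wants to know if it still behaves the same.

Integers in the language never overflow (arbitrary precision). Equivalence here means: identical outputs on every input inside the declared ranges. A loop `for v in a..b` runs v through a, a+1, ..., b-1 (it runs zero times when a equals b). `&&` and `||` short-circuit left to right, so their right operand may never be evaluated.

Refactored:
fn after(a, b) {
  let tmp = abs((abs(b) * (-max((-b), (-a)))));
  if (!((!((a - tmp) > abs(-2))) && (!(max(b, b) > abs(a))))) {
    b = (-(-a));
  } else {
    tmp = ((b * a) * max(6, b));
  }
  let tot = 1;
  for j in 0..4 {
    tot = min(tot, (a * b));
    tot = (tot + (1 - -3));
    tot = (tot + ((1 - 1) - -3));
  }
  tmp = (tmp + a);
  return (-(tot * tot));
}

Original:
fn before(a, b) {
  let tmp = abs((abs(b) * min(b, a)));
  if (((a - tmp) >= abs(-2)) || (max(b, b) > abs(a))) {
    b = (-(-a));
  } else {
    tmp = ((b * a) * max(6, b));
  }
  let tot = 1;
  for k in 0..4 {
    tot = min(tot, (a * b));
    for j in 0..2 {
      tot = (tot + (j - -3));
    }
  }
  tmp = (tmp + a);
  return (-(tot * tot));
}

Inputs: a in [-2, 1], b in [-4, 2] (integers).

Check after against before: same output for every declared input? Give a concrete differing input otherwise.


The one real change (`((a - tmp) >= abs(-2))` became `((a - tmp) > abs(-2))`) has no effect anywhere in the declared ranges; all 28 inputs agree.
verdict: equivalent


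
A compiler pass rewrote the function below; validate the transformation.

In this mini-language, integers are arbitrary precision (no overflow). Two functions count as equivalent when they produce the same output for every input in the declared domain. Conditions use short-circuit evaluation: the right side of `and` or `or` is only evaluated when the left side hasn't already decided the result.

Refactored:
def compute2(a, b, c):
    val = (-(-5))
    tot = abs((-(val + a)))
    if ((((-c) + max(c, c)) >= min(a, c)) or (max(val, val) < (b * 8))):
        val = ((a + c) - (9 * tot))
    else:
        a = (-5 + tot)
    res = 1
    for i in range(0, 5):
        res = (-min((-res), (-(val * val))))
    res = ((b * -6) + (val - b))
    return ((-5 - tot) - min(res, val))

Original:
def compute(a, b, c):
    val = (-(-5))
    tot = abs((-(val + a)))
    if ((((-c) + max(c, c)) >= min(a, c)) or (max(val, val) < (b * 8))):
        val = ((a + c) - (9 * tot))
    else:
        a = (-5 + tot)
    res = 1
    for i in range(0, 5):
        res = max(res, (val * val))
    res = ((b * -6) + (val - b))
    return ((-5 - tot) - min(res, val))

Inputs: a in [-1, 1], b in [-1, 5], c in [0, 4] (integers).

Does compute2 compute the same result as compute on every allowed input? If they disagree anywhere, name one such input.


Behavior is preserved: although min/max/abs usage differs, the outputs never diverge.
As a probe, take a=0, b=5, c=0: compute runs val=5, then tot=5, then ((((-c) + max(c, c)) >= min(a, c)) or (max(val, val) < (b * 8))) is true, then val=-45, then res=1, then (i=0), then res=2025, then (i=1), then res=2025, then (i=2), then res=2025, then (i=3), then res=2025, then (i=4), then res=2025, then res=-80, then returns 70; compute2 runs val=5, then tot=5, then ((((-c) + max(c, c)) >= min(a, c)) or (max(val, val) < (b * 8))) is true, then val=-45, then res=1, then (i=0), then res=2025, then (i=1), then res=2025, then (i=2), then res=2025, then (i=3), then res=2025, then (i=4), then res=2025, then res=-80, then returns 70; both end at 70.
Across all 105 domain points the two functions coincide.
verdict: equivalent


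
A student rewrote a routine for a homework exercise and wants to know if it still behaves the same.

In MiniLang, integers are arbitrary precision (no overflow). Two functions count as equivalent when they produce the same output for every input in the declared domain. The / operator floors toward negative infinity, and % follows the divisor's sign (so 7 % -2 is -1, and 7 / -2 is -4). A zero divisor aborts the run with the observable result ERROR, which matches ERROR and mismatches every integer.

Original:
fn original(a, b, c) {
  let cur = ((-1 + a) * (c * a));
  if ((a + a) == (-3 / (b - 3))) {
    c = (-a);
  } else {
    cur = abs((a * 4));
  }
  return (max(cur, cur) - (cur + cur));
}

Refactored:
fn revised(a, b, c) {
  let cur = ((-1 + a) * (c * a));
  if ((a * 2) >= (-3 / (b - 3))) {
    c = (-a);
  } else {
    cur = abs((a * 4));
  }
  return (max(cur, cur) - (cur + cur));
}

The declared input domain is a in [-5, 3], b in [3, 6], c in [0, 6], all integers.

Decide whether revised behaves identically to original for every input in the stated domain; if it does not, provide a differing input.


These are not equivalent — on a=-1, b=4, c=0 the outputs split (-4 vs 0).
original: cur=0, then ((a + a) == (-3 / (b - 3))) is false, then cur=4, then returns -4
revised: cur=0, then ((a * 2) >= (-3 / (b - 3))) is true, then c=1, then returns 0
verdict: not equivalent; witness: a=-1, b=4, c=0


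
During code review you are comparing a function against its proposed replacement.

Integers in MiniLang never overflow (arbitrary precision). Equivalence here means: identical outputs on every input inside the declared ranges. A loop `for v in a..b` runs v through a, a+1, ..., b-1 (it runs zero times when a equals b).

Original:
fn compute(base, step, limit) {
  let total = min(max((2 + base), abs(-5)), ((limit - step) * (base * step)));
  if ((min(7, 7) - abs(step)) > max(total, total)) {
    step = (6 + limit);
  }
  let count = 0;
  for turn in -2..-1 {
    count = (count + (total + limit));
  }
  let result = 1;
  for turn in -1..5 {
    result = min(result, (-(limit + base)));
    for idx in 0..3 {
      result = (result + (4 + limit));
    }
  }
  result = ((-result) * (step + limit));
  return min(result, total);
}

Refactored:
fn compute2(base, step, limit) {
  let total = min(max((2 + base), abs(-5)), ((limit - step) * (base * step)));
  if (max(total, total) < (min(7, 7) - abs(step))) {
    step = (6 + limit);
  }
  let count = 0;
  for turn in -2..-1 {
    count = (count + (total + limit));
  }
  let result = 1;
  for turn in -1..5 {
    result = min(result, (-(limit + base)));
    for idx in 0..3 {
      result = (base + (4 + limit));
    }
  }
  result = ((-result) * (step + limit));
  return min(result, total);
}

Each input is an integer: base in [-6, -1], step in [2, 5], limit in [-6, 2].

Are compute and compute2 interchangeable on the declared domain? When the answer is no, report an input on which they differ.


Not equivalent: base=-6, step=2, limit=-6 separates them (-140 vs -32).
compute: total := 5 | ((min(7, 7) - abs(step)) > max(total, total)): false | count := 0 | iter turn=-2: | count := -1 | result := 1 | iter turn=-1: | result := 1 | iter idx=0: | result := -1 | iter idx=1: | result := -3 | iter idx=2: | result := -5 | iter turn=0: | result := -5 | iter idx=0: | result := -7 | iter idx=1: | result := -9 | iter idx=2: | result := -11 | iter turn=1: | result := -11 | iter idx=0: | result := -13 | iter idx=1: | result := -15 | iter idx=2: | result := -17 | iter turn=2: | result := -17 | iter idx=0: | result := -19 | iter idx=1: | result := -21 | iter idx=2: | result := -23 | iter turn=3: | result := -23 | iter idx=0: | result := -25 | iter idx=1: | result := -27 | iter idx=2: | result := -29 | iter turn=4: | result := -29 | iter idx=0: | result := -31 | iter idx=1: | result := -33 | iter idx=2: | result := -35 | result := -140 | result -140
compute2: total := 5 | (max(total, total) < (min(7, 7) - abs(step))): false | count := 0 | iter turn=-2: | count := -1 | result := 1 | iter turn=-1: | result := 1 | iter idx=0: | result := -8 | iter idx=1: | result := -8 | iter idx=2: | result := -8 | iter turn=0: | result := -8 | iter idx=0: | result := -8 | iter idx=1: | result := -8 | iter idx=2: | result := -8 | iter turn=1: | result := -8 | iter idx=0: | result := -8 | iter idx=1: | result := -8 | iter idx=2: | result := -8 | iter turn=2: | result := -8 | iter idx=0: | result := -8 | iter idx=1: | result := -8 | iter idx=2: | result := -8 | iter turn=3: | result := -8 | iter idx=0: | result := -8 | iter idx=1: | result := -8 | iter idx=2: | result := -8 | iter turn=4: | result := -8 | iter idx=0: | result := -8 | iter idx=1: | result := -8 | iter idx=2: | result := -8 | result := -32 | result -32
verdict: not equivalent; witness: base=-6, step=2, limit=-6


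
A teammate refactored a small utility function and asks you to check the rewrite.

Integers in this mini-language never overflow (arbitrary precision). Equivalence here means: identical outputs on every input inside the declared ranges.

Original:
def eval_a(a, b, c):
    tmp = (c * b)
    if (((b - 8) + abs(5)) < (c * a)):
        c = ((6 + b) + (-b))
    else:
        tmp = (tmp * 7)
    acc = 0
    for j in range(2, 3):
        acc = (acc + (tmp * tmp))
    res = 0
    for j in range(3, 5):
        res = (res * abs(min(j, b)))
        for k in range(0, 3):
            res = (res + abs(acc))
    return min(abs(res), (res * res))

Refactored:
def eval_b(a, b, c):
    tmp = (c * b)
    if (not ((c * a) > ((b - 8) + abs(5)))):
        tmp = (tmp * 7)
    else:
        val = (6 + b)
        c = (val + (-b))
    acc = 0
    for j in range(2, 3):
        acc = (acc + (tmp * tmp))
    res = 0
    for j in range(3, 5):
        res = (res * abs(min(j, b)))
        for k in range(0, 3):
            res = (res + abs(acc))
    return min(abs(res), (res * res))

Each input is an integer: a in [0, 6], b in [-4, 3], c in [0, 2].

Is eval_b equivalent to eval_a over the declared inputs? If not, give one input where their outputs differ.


Changes here: local variable names differ, and boolean connective usage differs, and comparison usage differs, and statement counts differ; the full 168-point sweep finds no disagreement.
verdict: equivalent


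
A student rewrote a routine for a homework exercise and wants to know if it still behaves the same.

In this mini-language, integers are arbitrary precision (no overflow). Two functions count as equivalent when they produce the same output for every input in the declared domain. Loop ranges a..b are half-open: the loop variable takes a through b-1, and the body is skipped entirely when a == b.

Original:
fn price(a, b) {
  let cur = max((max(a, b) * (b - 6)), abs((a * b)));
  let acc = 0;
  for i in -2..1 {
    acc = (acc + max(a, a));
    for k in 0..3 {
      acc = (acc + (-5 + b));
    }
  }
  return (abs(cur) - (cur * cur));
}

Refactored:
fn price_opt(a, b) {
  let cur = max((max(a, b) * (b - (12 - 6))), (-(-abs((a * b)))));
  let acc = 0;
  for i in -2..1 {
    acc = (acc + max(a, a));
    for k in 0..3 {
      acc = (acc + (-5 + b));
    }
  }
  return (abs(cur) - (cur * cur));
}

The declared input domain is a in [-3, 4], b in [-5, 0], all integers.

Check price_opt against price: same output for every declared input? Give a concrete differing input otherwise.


The two are interchangeable: constant usage differs; and arithmetic usage differs, and every declared input agrees.
As a probe, take a=0, b=-1: price runs cur := 0 | acc := 0 | iter i=-2: | acc := 0 | iter k=0: | acc := -6 | iter k=1: | acc := -12 | iter k=2: | acc := -18 | iter i=-1: | acc := -18 | iter k=0: | acc := -24 | iter k=1: | acc := -30 | iter k=2: | acc := -36 | iter i=0: | acc := -36 | iter k=0: | acc := -42 | iter k=1: | acc := -48 | iter k=2: | acc := -54 | result 0; price_opt runs cur := 0 | acc := 0 | iter i=-2: | acc := 0 | iter k=0: | acc := -6 | iter k=1: | acc := -12 | iter k=2: | acc := -18 | iter i=-1: | acc := -18 | iter k=0: | acc := -24 | iter k=1: | acc := -30 | iter k=2: | acc := -36 | iter i=0: | acc := -36 | iter k=0: | acc := -42 | iter k=1: | acc := -48 | iter k=2: | acc := -54 | result 0; both end at 0.
Sweeping the whole domain (48 inputs) finds no disagreement.
verdict: equivalent
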